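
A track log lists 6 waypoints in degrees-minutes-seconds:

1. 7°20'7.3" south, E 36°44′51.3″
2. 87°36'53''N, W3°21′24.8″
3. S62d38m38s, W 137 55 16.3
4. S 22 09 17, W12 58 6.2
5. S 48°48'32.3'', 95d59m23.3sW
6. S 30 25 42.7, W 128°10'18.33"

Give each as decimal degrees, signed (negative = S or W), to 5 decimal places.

1. -7.33536, 36.74758
2. 87.61472, -3.35689
3. -62.64389, -137.92119
4. -22.15472, -12.96839
5. -48.80897, -95.98981
6. -30.42853, -128.17176

Point 1:
  Latitude: 20′ + 7.3″ = 20.12167′; 7 + 20.12167/60 = 7.335361
  S ⇒ negate
  λ: 36 + 44/60 + 51.3/3600 = 36.747583
  E → positive
Point 2:
  φ: 87° + 36/60 + 53/3600 = 87 + 0.600000 + 0.014722 = 87.614722
  N → positive
  Lon: 3 + 21/60 + 24.8/3600 = 3.356889
  W → negative
Point 3:
  Lat: 38′ + 38″ = 38.63333′; 62 + 38.63333/60 = 62.643889
  S ⇒ negate
  Longitude: 137 + 55/60 + 16.3/3600 = 137.921194
  W → negative
Point 4:
  φ: 9′ + 17″ = 9.28333′; 22 + 9.28333/60 = 22.154722
  hemisphere S, so the sign is −
  Longitude: 12 + 58/60 + 6.2/3600 = 12.968389
  hemisphere W, so the sign is −
Point 5:
  Lat: 48° + 48/60 + 32.3/3600 = 48 + 0.800000 + 0.008972 = 48.808972
  hemisphere S, so the sign is −
  Lon: 95 + 59/60 + 23.3/3600 = 95.989806
  W ⇒ negate
Point 6:
  Latitude: 30° + 25/60 + 42.7/3600 = 30 + 0.416667 + 0.011861 = 30.428528
  S → negative
  Longitude: 128 + 10/60 + 18.33/3600 = 128.171758
  W → negative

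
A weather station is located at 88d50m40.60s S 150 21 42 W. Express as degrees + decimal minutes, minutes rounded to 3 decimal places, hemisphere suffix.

88° 50.677′ S, 150° 21.700′ W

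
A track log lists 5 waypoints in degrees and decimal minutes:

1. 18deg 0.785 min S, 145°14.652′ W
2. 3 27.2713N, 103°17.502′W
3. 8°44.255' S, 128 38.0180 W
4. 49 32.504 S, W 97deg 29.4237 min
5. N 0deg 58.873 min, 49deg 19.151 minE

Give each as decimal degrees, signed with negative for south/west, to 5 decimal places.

Point 1:
  Latitude: 18 + 0.785/60 = 18.013083
  S ⇒ negate
  λ: 145 + 14.652/60 = 145.244200
  hemisphere W, so the sign is −
Point 2:
  φ: 27.2713′ = 0.454522°; total 3.454522
  N → positive
  Longitude: 17.502′ = 0.291700°; total 103.291700
  W → negative
Point 3:
  φ: 8 + 44.255/60 = 8.737583
  S → negative
  Longitude: 128 + 38.018/60 = 128.633633
  hemisphere W, so the sign is −
Point 4:
  Latitude: 49 + 32.504/60 = 49.541733
  hemisphere S, so the sign is −
  Longitude: 97 + 29.4237/60 = 97.490395
  W → negative
Point 5:
  Latitude: 58.873′ = 0.981217°; total 0.981217
  N ⇒ keep positive
  λ: 19.151′ = 0.319183°; total 49.319183
  E ⇒ keep positive

1. -18.01308, -145.24420
2. 3.45452, -103.29170
3. -8.73758, -128.63363
4. -49.54173, -97.49040
5. 0.98122, 49.31918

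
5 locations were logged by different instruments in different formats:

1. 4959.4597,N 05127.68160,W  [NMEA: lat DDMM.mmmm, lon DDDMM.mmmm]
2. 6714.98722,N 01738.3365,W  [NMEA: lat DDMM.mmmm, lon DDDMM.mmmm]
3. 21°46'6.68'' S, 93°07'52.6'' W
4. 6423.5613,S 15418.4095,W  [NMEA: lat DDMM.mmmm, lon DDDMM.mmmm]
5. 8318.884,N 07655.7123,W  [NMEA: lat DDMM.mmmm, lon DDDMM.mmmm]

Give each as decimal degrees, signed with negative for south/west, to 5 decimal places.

Point 1:
  Lat: degrees = first 2 digits = 49, minutes = 59.4597; 49 + 59.4597/60 = 49.990995
  N ⇒ keep positive
  λ: split at 3 digits → 051° and 27.6816′; 51 + 27.6816/60 = 51.461360
  hemisphere W, so the sign is −
Point 2:
  φ: split at 2 digits → 67° and 14.98722′; 67 + 14.98722/60 = 67.249787
  N ⇒ keep positive
  Longitude: split at 3 digits → 017° and 38.3365′; 17 + 38.3365/60 = 17.638942
  W → negative
Point 3:
  Lat: 21 + 46/60 + 6.68/3600 = 21.768522
  S ⇒ negate
  Lon: 7′ + 52.6″ = 7.87667′; 93 + 7.87667/60 = 93.131278
  hemisphere W, so the sign is −
Point 4:
  Latitude: degrees = first 2 digits = 64, minutes = 23.5613; 64 + 23.5613/60 = 64.392688
  hemisphere S, so the sign is −
  λ: degrees = first 3 digits = 154, minutes = 18.4095; 154 + 18.4095/60 = 154.306825
  hemisphere W, so the sign is −
Point 5:
  Lat: split at 2 digits → 83° and 18.884′; 83 + 18.884/60 = 83.314733
  N ⇒ keep positive
  Longitude: degrees = first 3 digits = 76, minutes = 55.7123; 76 + 55.7123/60 = 76.928538
  W ⇒ negate

1. 49.99100, -51.46136
2. 67.24979, -17.63894
3. -21.76852, -93.13128
4. -64.39269, -154.30683
5. 83.31473, -76.92854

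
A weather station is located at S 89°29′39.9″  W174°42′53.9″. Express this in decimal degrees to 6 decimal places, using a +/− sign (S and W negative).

-89.494417, -174.714972

Lat: 89 + 29/60 + 39.9/3600 = 89.4944167
hemisphere S, so the sign is −
λ: 174 + 42/60 + 53.9/3600 = 174.7149722
W → negative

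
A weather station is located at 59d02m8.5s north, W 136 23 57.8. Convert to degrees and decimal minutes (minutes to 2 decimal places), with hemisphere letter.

Latitude: seconds/60 = 0.14167; minutes = 2 + 0.14167 = 2.1417
λ: 23 + 57.8/60 = 23.9633′

59° 2.14′ N, 136° 23.96′ W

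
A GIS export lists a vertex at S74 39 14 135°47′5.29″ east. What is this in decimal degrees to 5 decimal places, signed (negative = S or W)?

φ: 74° + 39/60 + 14/3600 = 74 + 0.650000 + 0.003889 = 74.653889
hemisphere S, so the sign is −
λ: 135 + 47/60 + 5.29/3600 = 135.784803
E ⇒ keep positive

-74.65389, 135.78480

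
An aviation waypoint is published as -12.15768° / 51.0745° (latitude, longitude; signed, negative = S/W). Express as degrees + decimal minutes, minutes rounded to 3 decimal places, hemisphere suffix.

Latitude is negative → S; |value| = 12.157680
Lat: 12° + 0.157680 × 60 = 12° 9.46080′
λ: minutes = (51.074500 − 51) × 60 = 4.47000

12° 9.461′ S, 51° 4.470′ E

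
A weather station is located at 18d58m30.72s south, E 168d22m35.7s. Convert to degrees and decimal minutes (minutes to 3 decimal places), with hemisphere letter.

φ: seconds/60 = 0.51200; minutes = 58 + 0.51200 = 58.51200
λ: 22 + 35.7/60 = 22.59500′

18° 58.512′ S, 168° 22.595′ E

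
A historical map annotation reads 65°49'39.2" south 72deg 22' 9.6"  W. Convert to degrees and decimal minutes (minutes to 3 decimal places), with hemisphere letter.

Lat: seconds/60 = 0.65333; minutes = 49 + 0.65333 = 49.65333
Lon: seconds/60 = 0.16000; minutes = 22 + 0.16000 = 22.16000

65° 49.653′ S, 72° 22.160′ W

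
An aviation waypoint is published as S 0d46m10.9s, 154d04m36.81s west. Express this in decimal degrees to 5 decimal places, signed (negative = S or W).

Latitude: 46′ + 10.9″ = 46.18167′; 0 + 46.18167/60 = 0.769694
hemisphere S, so the sign is −
Longitude: 154° + 4/60 + 36.81/3600 = 154 + 0.066667 + 0.010225 = 154.076892
W → negative

-0.76969, -154.07689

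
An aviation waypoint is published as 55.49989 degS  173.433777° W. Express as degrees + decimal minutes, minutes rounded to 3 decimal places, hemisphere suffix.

55° 29.993′ S, 173° 26.027′ W

φ: minutes = (55.499890 − 55) × 60 = 29.99340
λ: fractional part 0.433777 → 26.02662 minutes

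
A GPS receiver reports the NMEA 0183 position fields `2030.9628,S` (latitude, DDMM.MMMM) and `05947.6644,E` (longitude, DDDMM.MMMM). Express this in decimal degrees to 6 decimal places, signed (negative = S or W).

Lat: degrees = first 2 digits = 20, minutes = 30.9628; 20 + 30.9628/60 = 20.5160467
S ⇒ negate
Longitude: split at 3 digits → 059° and 47.6644′; 59 + 47.6644/60 = 59.7944067
E → positive

-20.516047, 59.794407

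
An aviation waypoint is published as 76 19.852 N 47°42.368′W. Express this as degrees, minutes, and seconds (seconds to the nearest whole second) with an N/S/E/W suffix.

76°19′51″ N, 47°42′22″ W

Lat: fractional minutes 0.85200 × 60 = 51.12″
λ: fractional minutes 0.36800 × 60 = 22.08″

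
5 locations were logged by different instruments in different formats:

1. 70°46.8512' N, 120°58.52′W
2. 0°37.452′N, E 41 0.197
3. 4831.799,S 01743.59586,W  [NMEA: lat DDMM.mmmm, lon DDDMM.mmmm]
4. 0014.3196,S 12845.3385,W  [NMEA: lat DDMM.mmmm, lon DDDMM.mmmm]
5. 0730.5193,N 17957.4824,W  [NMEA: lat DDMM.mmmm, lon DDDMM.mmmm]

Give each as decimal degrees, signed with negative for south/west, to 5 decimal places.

1. 70.78085, -120.97533
2. 0.62420, 41.00328
3. -48.52998, -17.72660
4. -0.23866, -128.75564
5. 7.50866, -179.95804

Point 1:
  Latitude: 46.8512′ = 0.780853°; total 70.780853
  N ⇒ keep positive
  Longitude: 58.52′ = 0.975333°; total 120.975333
  W ⇒ negate
Point 2:
  Lat: 0 + 37.452/60 = 0.624200
  N → positive
  λ: 0.197′ = 0.003283°; total 41.003283
  E → positive
Point 3:
  Lat: split at 2 digits → 48° and 31.799′; 48 + 31.799/60 = 48.529983
  S ⇒ negate
  Lon: degrees = first 3 digits = 17, minutes = 43.59586; 17 + 43.59586/60 = 17.726598
  W ⇒ negate
Point 4:
  φ: degrees = first 2 digits = 0, minutes = 14.3196; 0 + 14.3196/60 = 0.238660
  S → negative
  λ: split at 3 digits → 128° and 45.3385′; 128 + 45.3385/60 = 128.755642
  W ⇒ negate
Point 5:
  Lat: degrees = first 2 digits = 7, minutes = 30.5193; 7 + 30.5193/60 = 7.508655
  N ⇒ keep positive
  Lon: split at 3 digits → 179° and 57.4824′; 179 + 57.4824/60 = 179.958040
  W → negative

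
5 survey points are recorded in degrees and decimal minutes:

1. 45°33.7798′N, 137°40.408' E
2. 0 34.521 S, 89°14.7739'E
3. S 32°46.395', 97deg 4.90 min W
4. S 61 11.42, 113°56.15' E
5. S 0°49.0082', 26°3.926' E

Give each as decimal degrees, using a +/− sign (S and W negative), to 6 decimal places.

1. 45.562997, 137.673467
2. -0.575350, 89.246232
3. -32.773250, -97.081667
4. -61.190333, 113.935833
5. -0.816803, 26.065433

Point 1:
  Latitude: 33.7798′ = 0.562997°; total 45.5629967
  N ⇒ keep positive
  λ: 40.408′ = 0.673467°; total 137.6734667
  E ⇒ keep positive
Point 2:
  Latitude: 0 + 34.521/60 = 0.5753500
  S ⇒ negate
  Longitude: 89 + 14.7739/60 = 89.2462317
  E ⇒ keep positive
Point 3:
  Latitude: 32 + 46.395/60 = 32.7732500
  S ⇒ negate
  λ: 97 + 4.9/60 = 97.0816667
  W ⇒ negate
Point 4:
  Lat: 11.42′ = 0.190333°; total 61.1903333
  S → negative
  Longitude: 113 + 56.15/60 = 113.9358333
  E → positive
Point 5:
  Latitude: 0 + 49.0082/60 = 0.8168033
  S ⇒ negate
  λ: 26 + 3.926/60 = 26.0654333
  E ⇒ keep positive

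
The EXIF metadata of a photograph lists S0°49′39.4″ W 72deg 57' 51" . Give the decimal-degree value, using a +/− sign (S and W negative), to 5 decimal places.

-0.82761, -72.96417

φ: 0 + 49/60 + 39.4/3600 = 0.827611
hemisphere S, so the sign is −
Longitude: 57′ + 51″ = 57.85000′; 72 + 57.85000/60 = 72.964167
W → negative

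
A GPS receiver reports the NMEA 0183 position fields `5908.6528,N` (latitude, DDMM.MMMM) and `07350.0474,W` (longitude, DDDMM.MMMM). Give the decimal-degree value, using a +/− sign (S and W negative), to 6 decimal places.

Lat: degrees = first 2 digits = 59, minutes = 8.6528; 59 + 8.6528/60 = 59.1442133
N → positive
Longitude: degrees = first 3 digits = 73, minutes = 50.0474; 73 + 50.0474/60 = 73.8341233
W ⇒ negate

59.144213, -73.834123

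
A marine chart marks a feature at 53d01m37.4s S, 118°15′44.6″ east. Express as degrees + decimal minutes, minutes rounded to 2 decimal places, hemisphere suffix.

φ: seconds/60 = 0.62333; minutes = 1 + 0.62333 = 1.6233
Lon: 15 + 44.6/60 = 15.7433′

53° 1.62′ S, 118° 15.74′ E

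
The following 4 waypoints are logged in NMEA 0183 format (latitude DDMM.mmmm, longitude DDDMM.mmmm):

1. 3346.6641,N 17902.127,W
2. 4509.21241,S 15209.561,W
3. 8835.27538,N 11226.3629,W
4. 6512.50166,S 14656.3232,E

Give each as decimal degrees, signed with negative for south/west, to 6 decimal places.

Point 1:
  φ: degrees = first 2 digits = 33, minutes = 46.6641; 33 + 46.6641/60 = 33.7777350
  N ⇒ keep positive
  λ: degrees = first 3 digits = 179, minutes = 2.127; 179 + 2.127/60 = 179.0354500
  W ⇒ negate
Point 2:
  φ: split at 2 digits → 45° and 9.21241′; 45 + 9.21241/60 = 45.1535402
  hemisphere S, so the sign is −
  λ: degrees = first 3 digits = 152, minutes = 9.561; 152 + 9.561/60 = 152.1593500
  W ⇒ negate
Point 3:
  φ: degrees = first 2 digits = 88, minutes = 35.27538; 88 + 35.27538/60 = 88.5879230
  N → positive
  Longitude: split at 3 digits → 112° and 26.3629′; 112 + 26.3629/60 = 112.4393817
  W ⇒ negate
Point 4:
  Lat: split at 2 digits → 65° and 12.50166′; 65 + 12.50166/60 = 65.2083610
  hemisphere S, so the sign is −
  Longitude: degrees = first 3 digits = 146, minutes = 56.3232; 146 + 56.3232/60 = 146.9387200
  E → positive

1. 33.777735, -179.035450
2. -45.153540, -152.159350
3. 88.587923, -112.439382
4. -65.208361, 146.938720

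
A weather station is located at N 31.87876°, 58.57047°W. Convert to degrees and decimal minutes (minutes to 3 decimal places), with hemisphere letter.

31° 52.726′ N, 58° 34.228′ W

Latitude: minutes = (31.878760 − 31) × 60 = 52.72560
Longitude: fractional part 0.570470 → 34.22820 minutes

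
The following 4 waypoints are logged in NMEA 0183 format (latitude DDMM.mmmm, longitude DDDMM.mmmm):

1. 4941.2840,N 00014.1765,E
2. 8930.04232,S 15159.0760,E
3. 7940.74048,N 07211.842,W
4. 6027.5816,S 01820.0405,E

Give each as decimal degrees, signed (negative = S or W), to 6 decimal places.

Point 1:
  φ: degrees = first 2 digits = 49, minutes = 41.284; 49 + 41.284/60 = 49.6880667
  N → positive
  λ: degrees = first 3 digits = 0, minutes = 14.1765; 0 + 14.1765/60 = 0.2362750
  E → positive
Point 2:
  Latitude: split at 2 digits → 89° and 30.04232′; 89 + 30.04232/60 = 89.5007053
  S ⇒ negate
  λ: split at 3 digits → 151° and 59.076′; 151 + 59.076/60 = 151.9846000
  E → positive
Point 3:
  Latitude: split at 2 digits → 79° and 40.74048′; 79 + 40.74048/60 = 79.6790080
  N → positive
  Lon: split at 3 digits → 072° and 11.842′; 72 + 11.842/60 = 72.1973667
  hemisphere W, so the sign is −
Point 4:
  Latitude: degrees = first 2 digits = 60, minutes = 27.5816; 60 + 27.5816/60 = 60.4596933
  hemisphere S, so the sign is −
  Lon: degrees = first 3 digits = 18, minutes = 20.0405; 18 + 20.0405/60 = 18.3340083
  E → positive

1. 49.688067, 0.236275
2. -89.500705, 151.984600
3. 79.679008, -72.197367
4. -60.459693, 18.334008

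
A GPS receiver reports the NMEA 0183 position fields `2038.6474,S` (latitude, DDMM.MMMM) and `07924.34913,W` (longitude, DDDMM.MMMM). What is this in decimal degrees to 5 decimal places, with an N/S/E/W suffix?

Lat: degrees = first 2 digits = 20, minutes = 38.6474; 20 + 38.6474/60 = 20.644123
Lon: degrees = first 3 digits = 79, minutes = 24.34913; 79 + 24.34913/60 = 79.405819

20.64412° S, 79.40582° W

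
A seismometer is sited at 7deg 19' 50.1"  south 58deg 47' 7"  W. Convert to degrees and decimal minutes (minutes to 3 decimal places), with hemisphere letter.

7° 19.835′ S, 58° 47.117′ W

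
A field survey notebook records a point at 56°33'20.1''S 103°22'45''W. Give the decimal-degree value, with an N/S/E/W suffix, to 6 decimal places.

Latitude: 56 + 33/60 + 20.1/3600 = 56.5555833
λ: 103 + 22/60 + 45/3600 = 103.3791667

56.555583° S, 103.379167° W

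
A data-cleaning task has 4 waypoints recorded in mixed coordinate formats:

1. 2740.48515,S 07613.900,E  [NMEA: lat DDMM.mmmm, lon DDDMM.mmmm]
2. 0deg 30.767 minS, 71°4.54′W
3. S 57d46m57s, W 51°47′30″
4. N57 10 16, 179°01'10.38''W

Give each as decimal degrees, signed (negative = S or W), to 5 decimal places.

1. -27.67475, 76.23167
2. -0.51278, -71.07567
3. -57.78250, -51.79167
4. 57.17111, -179.01955

Point 1:
  Latitude: degrees = first 2 digits = 27, minutes = 40.48515; 27 + 40.48515/60 = 27.674753
  S ⇒ negate
  λ: degrees = first 3 digits = 76, minutes = 13.9; 76 + 13.9/60 = 76.231667
  E ⇒ keep positive
Point 2:
  Latitude: 30.767′ = 0.512783°; total 0.512783
  S → negative
  Longitude: 4.54′ = 0.075667°; total 71.075667
  W ⇒ negate
Point 3:
  Lat: 57 + 46/60 + 57/3600 = 57.782500
  hemisphere S, so the sign is −
  Lon: 47′ + 30″ = 47.50000′; 51 + 47.50000/60 = 51.791667
  W → negative
Point 4:
  φ: 10′ + 16″ = 10.26667′; 57 + 10.26667/60 = 57.171111
  N → positive
  Lon: 179 + 1/60 + 10.38/3600 = 179.019550
  W → negative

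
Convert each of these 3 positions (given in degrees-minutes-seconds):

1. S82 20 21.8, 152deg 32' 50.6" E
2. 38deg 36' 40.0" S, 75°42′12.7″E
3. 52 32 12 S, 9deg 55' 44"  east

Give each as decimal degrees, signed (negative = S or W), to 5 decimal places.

Point 1:
  Latitude: 82 + 20/60 + 21.8/3600 = 82.339389
  hemisphere S, so the sign is −
  Lon: 152 + 32/60 + 50.6/3600 = 152.547389
  E ⇒ keep positive
Point 2:
  Lat: 38° + 36/60 + 40/3600 = 38 + 0.600000 + 0.011111 = 38.611111
  S ⇒ negate
  λ: 42′ + 12.7″ = 42.21167′; 75 + 42.21167/60 = 75.703528
  E → positive
Point 3:
  Lat: 52 + 32/60 + 12/3600 = 52.536667
  S ⇒ negate
  Lon: 9° + 55/60 + 44/3600 = 9 + 0.916667 + 0.012222 = 9.928889
  E → positive

1. -82.33939, 152.54739
2. -38.61111, 75.70353
3. -52.53667, 9.92889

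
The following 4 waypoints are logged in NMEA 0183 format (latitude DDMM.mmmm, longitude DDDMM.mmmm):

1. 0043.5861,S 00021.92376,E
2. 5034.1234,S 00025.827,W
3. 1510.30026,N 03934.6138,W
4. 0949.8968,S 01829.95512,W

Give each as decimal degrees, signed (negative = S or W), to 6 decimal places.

1. -0.726435, 0.365396
2. -50.568723, -0.430450
3. 15.171671, -39.576897
4. -9.831613, -18.499252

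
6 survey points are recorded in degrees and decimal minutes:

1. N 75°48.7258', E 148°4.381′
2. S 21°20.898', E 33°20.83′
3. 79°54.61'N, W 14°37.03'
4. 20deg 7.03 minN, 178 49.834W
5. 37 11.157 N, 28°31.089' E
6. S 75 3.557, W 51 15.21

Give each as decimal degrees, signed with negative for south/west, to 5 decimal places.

1. 75.81210, 148.07302
2. -21.34830, 33.34717
3. 79.91017, -14.61717
4. 20.11717, -178.83057
5. 37.18595, 28.51815
6. -75.05928, -51.25350

Point 1:
  φ: 75 + 48.7258/60 = 75.812097
  N ⇒ keep positive
  Longitude: 148 + 4.381/60 = 148.073017
  E ⇒ keep positive
Point 2:
  Lat: 21 + 20.898/60 = 21.348300
  S ⇒ negate
  Longitude: 33 + 20.83/60 = 33.347167
  E → positive
Point 3:
  φ: 79 + 54.61/60 = 79.910167
  N → positive
  Longitude: 14 + 37.03/60 = 14.617167
  W → negative
Point 4:
  Latitude: 20 + 7.03/60 = 20.117167
  N → positive
  λ: 178 + 49.834/60 = 178.830567
  W → negative
Point 5:
  φ: 11.157′ = 0.185950°; total 37.185950
  N ⇒ keep positive
  λ: 28 + 31.089/60 = 28.518150
  E ⇒ keep positive
Point 6:
  Latitude: 3.557′ = 0.059283°; total 75.059283
  S → negative
  Longitude: 51 + 15.21/60 = 51.253500
  W → negative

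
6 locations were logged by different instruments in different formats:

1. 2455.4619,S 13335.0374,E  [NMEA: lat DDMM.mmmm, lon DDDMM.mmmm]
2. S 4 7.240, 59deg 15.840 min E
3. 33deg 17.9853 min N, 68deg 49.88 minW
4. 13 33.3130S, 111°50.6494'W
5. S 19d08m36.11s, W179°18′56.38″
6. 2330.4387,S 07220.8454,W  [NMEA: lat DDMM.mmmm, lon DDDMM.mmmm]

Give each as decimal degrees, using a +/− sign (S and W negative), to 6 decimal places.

1. -24.924365, 133.583957
2. -4.120667, 59.264000
3. 33.299755, -68.831333
4. -13.555217, -111.844157
5. -19.143364, -179.315661
6. -23.507312, -72.347423

Point 1:
  Lat: split at 2 digits → 24° and 55.4619′; 24 + 55.4619/60 = 24.9243650
  hemisphere S, so the sign is −
  Longitude: degrees = first 3 digits = 133, minutes = 35.0374; 133 + 35.0374/60 = 133.5839567
  E → positive
Point 2:
  φ: 7.24′ = 0.120667°; total 4.1206667
  hemisphere S, so the sign is −
  λ: 59 + 15.84/60 = 59.2640000
  E → positive
Point 3:
  Lat: 17.9853′ = 0.299755°; total 33.2997550
  N → positive
  λ: 68 + 49.88/60 = 68.8313333
  W ⇒ negate
Point 4:
  Latitude: 13 + 33.313/60 = 13.5552167
  S ⇒ negate
  λ: 50.6494′ = 0.844157°; total 111.8441567
  W → negative
Point 5:
  Latitude: 8′ + 36.11″ = 8.60183′; 19 + 8.60183/60 = 19.1433639
  S ⇒ negate
  Longitude: 18′ + 56.38″ = 18.93967′; 179 + 18.93967/60 = 179.3156611
  W → negative
Point 6:
  Latitude: degrees = first 2 digits = 23, minutes = 30.4387; 23 + 30.4387/60 = 23.5073117
  S → negative
  Lon: degrees = first 3 digits = 72, minutes = 20.8454; 72 + 20.8454/60 = 72.3474233
  hemisphere W, so the sign is −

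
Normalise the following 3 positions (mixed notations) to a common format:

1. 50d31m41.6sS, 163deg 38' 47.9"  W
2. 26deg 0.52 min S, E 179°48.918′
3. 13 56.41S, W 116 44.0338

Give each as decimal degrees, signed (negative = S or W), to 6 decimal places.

1. -50.528222, -163.646639
2. -26.008667, 179.815300
3. -13.940167, -116.733897

Point 1:
  φ: 50 + 31/60 + 41.6/3600 = 50.5282222
  S ⇒ negate
  Lon: 38′ + 47.9″ = 38.79833′; 163 + 38.79833/60 = 163.6466389
  W ⇒ negate
Point 2:
  Latitude: 26 + 0.52/60 = 26.0086667
  hemisphere S, so the sign is −
  Longitude: 179 + 48.918/60 = 179.8153000
  E → positive
Point 3:
  φ: 56.41′ = 0.940167°; total 13.9401667
  S → negative
  Longitude: 116 + 44.0338/60 = 116.7338967
  W → negative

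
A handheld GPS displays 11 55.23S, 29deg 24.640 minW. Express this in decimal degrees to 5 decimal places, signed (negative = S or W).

-11.92050, -29.41067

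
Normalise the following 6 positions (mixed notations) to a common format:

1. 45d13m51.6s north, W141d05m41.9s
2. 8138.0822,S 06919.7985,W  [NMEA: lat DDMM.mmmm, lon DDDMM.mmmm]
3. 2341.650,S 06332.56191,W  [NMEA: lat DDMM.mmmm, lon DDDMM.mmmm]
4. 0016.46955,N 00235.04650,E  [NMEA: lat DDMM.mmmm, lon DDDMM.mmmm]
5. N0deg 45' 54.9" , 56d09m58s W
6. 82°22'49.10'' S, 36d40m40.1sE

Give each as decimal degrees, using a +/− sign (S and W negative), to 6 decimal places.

1. 45.231000, -141.094972
2. -81.634703, -69.329975
3. -23.694167, -63.542699
4. 0.274493, 2.584108
5. 0.765250, -56.166111
6. -82.380306, 36.677806

Point 1:
  Lat: 13′ + 51.6″ = 13.86000′; 45 + 13.86000/60 = 45.2310000
  N ⇒ keep positive
  Longitude: 141° + 5/60 + 41.9/3600 = 141 + 0.083333 + 0.011639 = 141.0949722
  W ⇒ negate
Point 2:
  Lat: degrees = first 2 digits = 81, minutes = 38.0822; 81 + 38.0822/60 = 81.6347033
  S → negative
  λ: degrees = first 3 digits = 69, minutes = 19.7985; 69 + 19.7985/60 = 69.3299750
  W → negative
Point 3:
  Latitude: degrees = first 2 digits = 23, minutes = 41.65; 23 + 41.65/60 = 23.6941667
  hemisphere S, so the sign is −
  Longitude: degrees = first 3 digits = 63, minutes = 32.56191; 63 + 32.56191/60 = 63.5426985
  W → negative
Point 4:
  Lat: degrees = first 2 digits = 0, minutes = 16.46955; 0 + 16.46955/60 = 0.2744925
  N ⇒ keep positive
  Lon: split at 3 digits → 002° and 35.0465′; 2 + 35.0465/60 = 2.5841083
  E ⇒ keep positive
Point 5:
  φ: 0° + 45/60 + 54.9/3600 = 0 + 0.750000 + 0.015250 = 0.7652500
  N → positive
  Longitude: 56 + 9/60 + 58/3600 = 56.1661111
  hemisphere W, so the sign is −
Point 6:
  φ: 82 + 22/60 + 49.1/3600 = 82.3803056
  hemisphere S, so the sign is −
  Lon: 40′ + 40.1″ = 40.66833′; 36 + 40.66833/60 = 36.6778056
  E ⇒ keep positive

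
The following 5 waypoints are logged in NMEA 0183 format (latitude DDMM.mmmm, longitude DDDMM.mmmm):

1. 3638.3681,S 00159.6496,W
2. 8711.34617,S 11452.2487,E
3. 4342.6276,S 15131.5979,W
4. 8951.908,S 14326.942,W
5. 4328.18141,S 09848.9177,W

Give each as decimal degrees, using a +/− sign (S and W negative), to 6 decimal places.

Point 1:
  Latitude: degrees = first 2 digits = 36, minutes = 38.3681; 36 + 38.3681/60 = 36.6394683
  S ⇒ negate
  Lon: degrees = first 3 digits = 1, minutes = 59.6496; 1 + 59.6496/60 = 1.9941600
  hemisphere W, so the sign is −
Point 2:
  Latitude: degrees = first 2 digits = 87, minutes = 11.34617; 87 + 11.34617/60 = 87.1891028
  hemisphere S, so the sign is −
  Lon: degrees = first 3 digits = 114, minutes = 52.2487; 114 + 52.2487/60 = 114.8708117
  E → positive
Point 3:
  Lat: split at 2 digits → 43° and 42.6276′; 43 + 42.6276/60 = 43.7104600
  S ⇒ negate
  Lon: split at 3 digits → 151° and 31.5979′; 151 + 31.5979/60 = 151.5266317
  W ⇒ negate
Point 4:
  φ: degrees = first 2 digits = 89, minutes = 51.908; 89 + 51.908/60 = 89.8651333
  S → negative
  λ: degrees = first 3 digits = 143, minutes = 26.942; 143 + 26.942/60 = 143.4490333
  W ⇒ negate
Point 5:
  Latitude: split at 2 digits → 43° and 28.18141′; 43 + 28.18141/60 = 43.4696902
  S ⇒ negate
  Lon: degrees = first 3 digits = 98, minutes = 48.9177; 98 + 48.9177/60 = 98.8152950
  W ⇒ negate

1. -36.639468, -1.994160
2. -87.189103, 114.870812
3. -43.710460, -151.526632
4. -89.865133, -143.449033
5. -43.469690, -98.815295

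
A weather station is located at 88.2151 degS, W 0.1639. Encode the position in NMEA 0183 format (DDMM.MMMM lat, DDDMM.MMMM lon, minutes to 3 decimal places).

Lat: minutes = (88.215100 − 88) × 60 = 12.90600
Longitude: 0° + 0.163900 × 60 = 0° 9.83400′

8812.906,S / 00009.834,W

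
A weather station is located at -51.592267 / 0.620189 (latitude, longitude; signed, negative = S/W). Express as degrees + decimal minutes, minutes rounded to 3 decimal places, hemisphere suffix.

51° 35.536′ S, 0° 37.211′ E

Latitude is negative → S; |value| = 51.592267
Lat: fractional part 0.592267 → 35.53602 minutes
Longitude: 0° + 0.620189 × 60 = 0° 37.21134′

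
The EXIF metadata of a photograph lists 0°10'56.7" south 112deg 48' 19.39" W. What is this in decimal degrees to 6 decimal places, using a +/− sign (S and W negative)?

-0.182417, -112.805386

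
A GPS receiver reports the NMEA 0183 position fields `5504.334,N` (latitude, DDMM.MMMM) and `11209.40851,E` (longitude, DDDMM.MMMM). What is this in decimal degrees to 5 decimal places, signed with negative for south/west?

55.07223, 112.15681

φ: degrees = first 2 digits = 55, minutes = 4.334; 55 + 4.334/60 = 55.072233
N → positive
Lon: degrees = first 3 digits = 112, minutes = 9.40851; 112 + 9.40851/60 = 112.156809
E → positive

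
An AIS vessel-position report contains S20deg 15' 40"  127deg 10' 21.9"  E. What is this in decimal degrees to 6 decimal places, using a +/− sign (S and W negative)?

Latitude: 20° + 15/60 + 40/3600 = 20 + 0.250000 + 0.011111 = 20.2611111
S → negative
Lon: 127° + 10/60 + 21.9/3600 = 127 + 0.166667 + 0.006083 = 127.1727500
E → positive

-20.261111, 127.172750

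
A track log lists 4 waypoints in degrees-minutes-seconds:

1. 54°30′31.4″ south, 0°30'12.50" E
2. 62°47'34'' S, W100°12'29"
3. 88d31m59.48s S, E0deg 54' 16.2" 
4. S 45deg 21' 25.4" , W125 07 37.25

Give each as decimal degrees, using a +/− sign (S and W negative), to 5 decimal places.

Point 1:
  φ: 54° + 30/60 + 31.4/3600 = 54 + 0.500000 + 0.008722 = 54.508722
  S → negative
  Longitude: 0° + 30/60 + 12.5/3600 = 0 + 0.500000 + 0.003472 = 0.503472
  E → positive
Point 2:
  φ: 62 + 47/60 + 34/3600 = 62.792778
  hemisphere S, so the sign is −
  λ: 100° + 12/60 + 29/3600 = 100 + 0.200000 + 0.008056 = 100.208056
  W ⇒ negate
Point 3:
  Latitude: 88 + 31/60 + 59.48/3600 = 88.533189
  S ⇒ negate
  λ: 0° + 54/60 + 16.2/3600 = 0 + 0.900000 + 0.004500 = 0.904500
  E ⇒ keep positive
Point 4:
  φ: 45 + 21/60 + 25.4/3600 = 45.357056
  hemisphere S, so the sign is −
  Lon: 7′ + 37.25″ = 7.62083′; 125 + 7.62083/60 = 125.127014
  W ⇒ negate

1. -54.50872, 0.50347
2. -62.79278, -100.20806
3. -88.53319, 0.90450
4. -45.35706, -125.12701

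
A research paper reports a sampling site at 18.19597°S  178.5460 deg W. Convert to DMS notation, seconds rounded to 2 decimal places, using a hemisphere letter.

φ: 0.195970 × 60 = 11.75820′ → 11′, remainder × 60 = 45.4920″
λ: 0.546000 × 60 = 32.76000′ → 32′, remainder × 60 = 45.6000″

18°11′45.49″ S, 178°32′45.60″ W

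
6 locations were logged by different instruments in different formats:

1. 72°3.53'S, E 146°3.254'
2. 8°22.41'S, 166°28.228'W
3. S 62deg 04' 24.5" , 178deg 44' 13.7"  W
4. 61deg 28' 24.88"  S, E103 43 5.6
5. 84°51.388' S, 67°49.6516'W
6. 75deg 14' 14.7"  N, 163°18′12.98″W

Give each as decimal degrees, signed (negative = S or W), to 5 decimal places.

1. -72.05883, 146.05423
2. -8.37350, -166.47047
3. -62.07347, -178.73714
4. -61.47358, 103.71822
5. -84.85647, -67.82753
6. 75.23742, -163.30361

Point 1:
  Lat: 72 + 3.53/60 = 72.058833
  hemisphere S, so the sign is −
  Lon: 3.254′ = 0.054233°; total 146.054233
  E → positive
Point 2:
  φ: 8 + 22.41/60 = 8.373500
  hemisphere S, so the sign is −
  Lon: 166 + 28.228/60 = 166.470467
  W ⇒ negate
Point 3:
  Latitude: 62° + 4/60 + 24.5/3600 = 62 + 0.066667 + 0.006806 = 62.073472
  S ⇒ negate
  Longitude: 178° + 44/60 + 13.7/3600 = 178 + 0.733333 + 0.003806 = 178.737139
  W → negative
Point 4:
  Lat: 28′ + 24.88″ = 28.41467′; 61 + 28.41467/60 = 61.473578
  S ⇒ negate
  Lon: 103° + 43/60 + 5.6/3600 = 103 + 0.716667 + 0.001556 = 103.718222
  E → positive
Point 5:
  Latitude: 51.388′ = 0.856467°; total 84.856467
  hemisphere S, so the sign is −
  Longitude: 49.6516′ = 0.827527°; total 67.827527
  hemisphere W, so the sign is −
Point 6:
  Latitude: 14′ + 14.7″ = 14.24500′; 75 + 14.24500/60 = 75.237417
  N → positive
  Longitude: 163° + 18/60 + 12.98/3600 = 163 + 0.300000 + 0.003606 = 163.303606
  W → negative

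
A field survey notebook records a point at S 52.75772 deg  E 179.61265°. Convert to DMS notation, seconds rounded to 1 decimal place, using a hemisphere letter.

52°45′27.8″ S, 179°36′45.5″ E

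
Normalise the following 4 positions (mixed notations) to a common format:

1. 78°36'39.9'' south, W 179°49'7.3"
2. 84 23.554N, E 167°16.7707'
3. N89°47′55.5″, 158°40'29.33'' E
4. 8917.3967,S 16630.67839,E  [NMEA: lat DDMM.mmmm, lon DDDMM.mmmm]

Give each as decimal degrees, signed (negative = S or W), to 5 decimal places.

Point 1:
  Lat: 78° + 36/60 + 39.9/3600 = 78 + 0.600000 + 0.011083 = 78.611083
  S ⇒ negate
  Longitude: 49′ + 7.3″ = 49.12167′; 179 + 49.12167/60 = 179.818694
  W → negative
Point 2:
  Lat: 84 + 23.554/60 = 84.392567
  N → positive
  λ: 167 + 16.7707/60 = 167.279512
  E ⇒ keep positive
Point 3:
  φ: 89° + 47/60 + 55.5/3600 = 89 + 0.783333 + 0.015417 = 89.798750
  N → positive
  Lon: 158 + 40/60 + 29.33/3600 = 158.674814
  E → positive
Point 4:
  φ: degrees = first 2 digits = 89, minutes = 17.3967; 89 + 17.3967/60 = 89.289945
  hemisphere S, so the sign is −
  Longitude: degrees = first 3 digits = 166, minutes = 30.67839; 166 + 30.67839/60 = 166.511307
  E ⇒ keep positive

1. -78.61108, -179.81869
2. 84.39257, 167.27951
3. 89.79875, 158.67481
4. -89.28995, 166.51131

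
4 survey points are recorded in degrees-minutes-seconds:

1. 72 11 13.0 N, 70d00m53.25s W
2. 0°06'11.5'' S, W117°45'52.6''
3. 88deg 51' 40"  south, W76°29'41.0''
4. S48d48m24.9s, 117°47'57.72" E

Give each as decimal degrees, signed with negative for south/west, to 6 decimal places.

Point 1:
  Lat: 11′ + 13″ = 11.21667′; 72 + 11.21667/60 = 72.1869444
  N ⇒ keep positive
  Lon: 70 + 0/60 + 53.25/3600 = 70.0147917
  W ⇒ negate
Point 2:
  Latitude: 0° + 6/60 + 11.5/3600 = 0 + 0.100000 + 0.003194 = 0.1031944
  S ⇒ negate
  Longitude: 117 + 45/60 + 52.6/3600 = 117.7646111
  W ⇒ negate
Point 3:
  Latitude: 88 + 51/60 + 40/3600 = 88.8611111
  hemisphere S, so the sign is −
  λ: 76 + 29/60 + 41/3600 = 76.4947222
  W → negative
Point 4:
  Lat: 48′ + 24.9″ = 48.41500′; 48 + 48.41500/60 = 48.8069167
  S ⇒ negate
  Lon: 117 + 47/60 + 57.72/3600 = 117.7993667
  E ⇒ keep positive

1. 72.186944, -70.014792
2. -0.103194, -117.764611
3. -88.861111, -76.494722
4. -48.806917, 117.799367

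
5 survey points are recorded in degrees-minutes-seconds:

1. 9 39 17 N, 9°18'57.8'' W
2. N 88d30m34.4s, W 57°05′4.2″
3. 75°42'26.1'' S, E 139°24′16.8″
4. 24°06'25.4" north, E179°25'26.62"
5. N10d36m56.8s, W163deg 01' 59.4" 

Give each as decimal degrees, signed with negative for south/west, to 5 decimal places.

1. 9.65472, -9.31606
2. 88.50956, -57.08450
3. -75.70725, 139.40467
4. 24.10706, 179.42406
5. 10.61578, -163.03317

Point 1:
  Latitude: 9 + 39/60 + 17/3600 = 9.654722
  N ⇒ keep positive
  Lon: 18′ + 57.8″ = 18.96333′; 9 + 18.96333/60 = 9.316056
  hemisphere W, so the sign is −
Point 2:
  φ: 88° + 30/60 + 34.4/3600 = 88 + 0.500000 + 0.009556 = 88.509556
  N → positive
  Longitude: 57° + 5/60 + 4.2/3600 = 57 + 0.083333 + 0.001167 = 57.084500
  hemisphere W, so the sign is −
Point 3:
  Lat: 42′ + 26.1″ = 42.43500′; 75 + 42.43500/60 = 75.707250
  hemisphere S, so the sign is −
  Longitude: 139 + 24/60 + 16.8/3600 = 139.404667
  E ⇒ keep positive
Point 4:
  φ: 24° + 6/60 + 25.4/3600 = 24 + 0.100000 + 0.007056 = 24.107056
  N ⇒ keep positive
  Longitude: 179° + 25/60 + 26.62/3600 = 179 + 0.416667 + 0.007394 = 179.424061
  E ⇒ keep positive
Point 5:
  φ: 10° + 36/60 + 56.8/3600 = 10 + 0.600000 + 0.015778 = 10.615778
  N → positive
  Longitude: 163° + 1/60 + 59.4/3600 = 163 + 0.016667 + 0.016500 = 163.033167
  W ⇒ negate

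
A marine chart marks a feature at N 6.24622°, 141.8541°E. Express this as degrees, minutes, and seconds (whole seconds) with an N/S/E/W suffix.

6°14′46″ N, 141°51′15″ E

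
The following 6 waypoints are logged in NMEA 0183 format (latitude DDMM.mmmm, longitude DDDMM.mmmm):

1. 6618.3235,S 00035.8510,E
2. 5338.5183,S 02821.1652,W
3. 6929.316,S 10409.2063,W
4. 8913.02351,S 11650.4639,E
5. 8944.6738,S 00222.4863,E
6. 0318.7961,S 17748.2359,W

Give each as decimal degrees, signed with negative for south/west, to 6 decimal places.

Point 1:
  φ: degrees = first 2 digits = 66, minutes = 18.3235; 66 + 18.3235/60 = 66.3053917
  S ⇒ negate
  λ: degrees = first 3 digits = 0, minutes = 35.851; 0 + 35.851/60 = 0.5975167
  E → positive
Point 2:
  Latitude: split at 2 digits → 53° and 38.5183′; 53 + 38.5183/60 = 53.6419717
  S ⇒ negate
  λ: split at 3 digits → 028° and 21.1652′; 28 + 21.1652/60 = 28.3527533
  W → negative
Point 3:
  φ: degrees = first 2 digits = 69, minutes = 29.316; 69 + 29.316/60 = 69.4886000
  hemisphere S, so the sign is −
  λ: split at 3 digits → 104° and 9.2063′; 104 + 9.2063/60 = 104.1534383
  W → negative
Point 4:
  Lat: split at 2 digits → 89° and 13.02351′; 89 + 13.02351/60 = 89.2170585
  S → negative
  Lon: split at 3 digits → 116° and 50.4639′; 116 + 50.4639/60 = 116.8410650
  E → positive
Point 5:
  Lat: split at 2 digits → 89° and 44.6738′; 89 + 44.6738/60 = 89.7445633
  hemisphere S, so the sign is −
  λ: split at 3 digits → 002° and 22.4863′; 2 + 22.4863/60 = 2.3747717
  E ⇒ keep positive
Point 6:
  Latitude: degrees = first 2 digits = 3, minutes = 18.7961; 3 + 18.7961/60 = 3.3132683
  S ⇒ negate
  Longitude: split at 3 digits → 177° and 48.2359′; 177 + 48.2359/60 = 177.8039317
  W ⇒ negate

1. -66.305392, 0.597517
2. -53.641972, -28.352753
3. -69.488600, -104.153438
4. -89.217059, 116.841065
5. -89.744563, 2.374772
6. -3.313268, -177.803932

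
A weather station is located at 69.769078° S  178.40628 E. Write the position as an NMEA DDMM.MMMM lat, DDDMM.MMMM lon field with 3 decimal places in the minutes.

Latitude: 69° + 0.769078 × 60 = 69° 46.14468′
Lon: fractional part 0.406280 → 24.37680 minutes

6946.145,S / 17824.377,E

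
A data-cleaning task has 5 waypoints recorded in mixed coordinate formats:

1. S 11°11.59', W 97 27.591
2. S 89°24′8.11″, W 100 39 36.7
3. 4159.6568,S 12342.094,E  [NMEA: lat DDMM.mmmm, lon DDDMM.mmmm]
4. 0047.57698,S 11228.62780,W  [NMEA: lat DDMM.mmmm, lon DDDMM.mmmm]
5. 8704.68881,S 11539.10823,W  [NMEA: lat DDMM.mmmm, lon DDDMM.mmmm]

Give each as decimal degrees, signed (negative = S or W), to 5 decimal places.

Point 1:
  Lat: 11.59′ = 0.193167°; total 11.193167
  S → negative
  λ: 27.591′ = 0.459850°; total 97.459850
  hemisphere W, so the sign is −
Point 2:
  Latitude: 24′ + 8.11″ = 24.13517′; 89 + 24.13517/60 = 89.402253
  hemisphere S, so the sign is −
  Lon: 39′ + 36.7″ = 39.61167′; 100 + 39.61167/60 = 100.660194
  W → negative
Point 3:
  Latitude: split at 2 digits → 41° and 59.6568′; 41 + 59.6568/60 = 41.994280
  hemisphere S, so the sign is −
  Longitude: degrees = first 3 digits = 123, minutes = 42.094; 123 + 42.094/60 = 123.701567
  E → positive
Point 4:
  φ: degrees = first 2 digits = 0, minutes = 47.57698; 0 + 47.57698/60 = 0.792950
  S ⇒ negate
  Longitude: degrees = first 3 digits = 112, minutes = 28.6278; 112 + 28.6278/60 = 112.477130
  W ⇒ negate
Point 5:
  Latitude: degrees = first 2 digits = 87, minutes = 4.68881; 87 + 4.68881/60 = 87.078147
  hemisphere S, so the sign is −
  Longitude: degrees = first 3 digits = 115, minutes = 39.10823; 115 + 39.10823/60 = 115.651804
  W → negative

1. -11.19317, -97.45985
2. -89.40225, -100.66019
3. -41.99428, 123.70157
4. -0.79295, -112.47713
5. -87.07815, -115.65180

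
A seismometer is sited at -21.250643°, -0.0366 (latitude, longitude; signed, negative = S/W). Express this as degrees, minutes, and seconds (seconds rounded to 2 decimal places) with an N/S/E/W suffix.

21°15′2.31″ S, 0°02′11.76″ W

Latitude is negative → S; |value| = 21.250643
Lat: whole degrees 21; 15.03858′ → 15′ and 2.3148″
Longitude is negative → W; |value| = 0.036600
Lon: 0.036600° → 2.19600′; 0.19600 × 60 = 11.7600″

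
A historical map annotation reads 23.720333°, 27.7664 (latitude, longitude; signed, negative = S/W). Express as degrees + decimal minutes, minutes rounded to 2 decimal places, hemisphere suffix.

Latitude: fractional part 0.720333 → 43.2200 minutes
Lon: fractional part 0.766400 → 45.9840 minutes

23° 43.22′ N, 27° 45.98′ E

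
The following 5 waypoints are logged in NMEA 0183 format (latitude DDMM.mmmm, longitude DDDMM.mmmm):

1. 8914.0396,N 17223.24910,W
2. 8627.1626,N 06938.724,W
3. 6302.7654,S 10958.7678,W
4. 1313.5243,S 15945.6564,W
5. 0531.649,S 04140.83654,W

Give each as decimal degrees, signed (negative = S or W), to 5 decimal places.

Point 1:
  Lat: degrees = first 2 digits = 89, minutes = 14.0396; 89 + 14.0396/60 = 89.233993
  N ⇒ keep positive
  Lon: degrees = first 3 digits = 172, minutes = 23.2491; 172 + 23.2491/60 = 172.387485
  W ⇒ negate
Point 2:
  Latitude: degrees = first 2 digits = 86, minutes = 27.1626; 86 + 27.1626/60 = 86.452710
  N ⇒ keep positive
  Lon: degrees = first 3 digits = 69, minutes = 38.724; 69 + 38.724/60 = 69.645400
  W ⇒ negate
Point 3:
  φ: degrees = first 2 digits = 63, minutes = 2.7654; 63 + 2.7654/60 = 63.046090
  S ⇒ negate
  Longitude: degrees = first 3 digits = 109, minutes = 58.7678; 109 + 58.7678/60 = 109.979463
  hemisphere W, so the sign is −
Point 4:
  Lat: degrees = first 2 digits = 13, minutes = 13.5243; 13 + 13.5243/60 = 13.225405
  S ⇒ negate
  Longitude: degrees = first 3 digits = 159, minutes = 45.6564; 159 + 45.6564/60 = 159.760940
  W → negative
Point 5:
  Latitude: split at 2 digits → 05° and 31.649′; 5 + 31.649/60 = 5.527483
  hemisphere S, so the sign is −
  Lon: split at 3 digits → 041° and 40.83654′; 41 + 40.83654/60 = 41.680609
  hemisphere W, so the sign is −

1. 89.23399, -172.38749
2. 86.45271, -69.64540
3. -63.04609, -109.97946
4. -13.22541, -159.76094
5. -5.52748, -41.68061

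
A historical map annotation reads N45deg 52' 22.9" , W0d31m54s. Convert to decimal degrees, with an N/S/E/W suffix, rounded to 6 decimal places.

φ: 45 + 52/60 + 22.9/3600 = 45.8730278
λ: 0 + 31/60 + 54/3600 = 0.5316667

45.873028° N, 0.531667° W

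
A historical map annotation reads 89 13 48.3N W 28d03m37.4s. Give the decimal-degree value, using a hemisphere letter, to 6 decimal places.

89.230083° N, 28.060389° W

φ: 13′ + 48.3″ = 13.80500′; 89 + 13.80500/60 = 89.2300833
Lon: 28 + 3/60 + 37.4/3600 = 28.0603889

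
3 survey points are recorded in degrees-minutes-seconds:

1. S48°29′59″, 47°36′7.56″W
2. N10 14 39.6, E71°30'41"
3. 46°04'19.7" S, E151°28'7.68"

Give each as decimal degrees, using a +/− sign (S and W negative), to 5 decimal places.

1. -48.49972, -47.60210
2. 10.24433, 71.51139
3. -46.07214, 151.46880

Point 1:
  Latitude: 48 + 29/60 + 59/3600 = 48.499722
  S → negative
  Lon: 47° + 36/60 + 7.56/3600 = 47 + 0.600000 + 0.002100 = 47.602100
  W ⇒ negate
Point 2:
  Lat: 10° + 14/60 + 39.6/3600 = 10 + 0.233333 + 0.011000 = 10.244333
  N → positive
  Lon: 30′ + 41″ = 30.68333′; 71 + 30.68333/60 = 71.511389
  E → positive
Point 3:
  Latitude: 4′ + 19.7″ = 4.32833′; 46 + 4.32833/60 = 46.072139
  S → negative
  Lon: 28′ + 7.68″ = 28.12800′; 151 + 28.12800/60 = 151.468800
  E → positive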